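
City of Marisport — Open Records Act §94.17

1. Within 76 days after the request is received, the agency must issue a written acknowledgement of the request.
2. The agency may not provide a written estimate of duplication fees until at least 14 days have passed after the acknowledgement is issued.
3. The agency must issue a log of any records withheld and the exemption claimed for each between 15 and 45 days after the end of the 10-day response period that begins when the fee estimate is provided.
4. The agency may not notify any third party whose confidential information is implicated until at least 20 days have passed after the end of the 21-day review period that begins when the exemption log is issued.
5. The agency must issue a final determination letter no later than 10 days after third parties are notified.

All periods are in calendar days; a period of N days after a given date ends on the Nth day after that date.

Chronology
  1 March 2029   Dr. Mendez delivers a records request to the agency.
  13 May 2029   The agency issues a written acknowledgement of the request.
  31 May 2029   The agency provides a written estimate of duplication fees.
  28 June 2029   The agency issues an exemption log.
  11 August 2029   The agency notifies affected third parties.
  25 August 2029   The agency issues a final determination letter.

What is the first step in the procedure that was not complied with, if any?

Step 5

Step 1 — counting 76 days from 1 March 2029 (when the request is received) gives a deadline of 16 May 2029; 13 May 2029 is within that limit.
Step 2 — must wait 14 days from 13 May 2029 (when the acknowledgement is issued), so not before 27 May 2029; done 31 May 2029, after the minimum wait.
Step 3 — 15 and 45 days from 10 June 2029 (end of the 10-day response period, which began when the fee estimate is provided on 31 May 2029) are 25 June 2029 and 25 July 2029 respectively; 28 June 2029 falls inside that range.
Step 4 — must wait 20 days from 19 July 2029 (end of the 21-day review period, which began when the exemption log is issued on 28 June 2029), so not before 8 August 2029; 11 August 2029 is on or after that date.
Step 5 — counting 10 days from 11 August 2029 (when third parties are notified) gives a deadline of 21 August 2029; done 25 August 2029 — 4 days late.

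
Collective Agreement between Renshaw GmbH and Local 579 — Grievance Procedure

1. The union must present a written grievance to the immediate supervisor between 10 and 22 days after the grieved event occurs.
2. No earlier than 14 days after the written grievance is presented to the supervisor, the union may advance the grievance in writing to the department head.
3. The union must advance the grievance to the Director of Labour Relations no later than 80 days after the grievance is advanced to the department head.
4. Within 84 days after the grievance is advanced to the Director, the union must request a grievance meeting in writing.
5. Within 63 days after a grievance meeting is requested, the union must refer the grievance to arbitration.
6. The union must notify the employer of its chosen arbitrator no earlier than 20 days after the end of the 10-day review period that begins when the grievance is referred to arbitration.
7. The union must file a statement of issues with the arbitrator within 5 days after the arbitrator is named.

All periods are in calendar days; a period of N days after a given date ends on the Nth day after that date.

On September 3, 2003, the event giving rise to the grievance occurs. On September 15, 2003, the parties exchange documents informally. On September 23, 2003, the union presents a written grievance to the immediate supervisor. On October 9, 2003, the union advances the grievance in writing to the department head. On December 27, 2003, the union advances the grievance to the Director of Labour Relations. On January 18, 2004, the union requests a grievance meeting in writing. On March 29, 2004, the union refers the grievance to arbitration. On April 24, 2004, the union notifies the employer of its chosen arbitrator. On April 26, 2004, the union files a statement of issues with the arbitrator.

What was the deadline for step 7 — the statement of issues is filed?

April 29, 2004

Step 7 runs from April 24, 2004, when the arbitrator is named. 5 days after April 24, 2004 is April 29, 2004.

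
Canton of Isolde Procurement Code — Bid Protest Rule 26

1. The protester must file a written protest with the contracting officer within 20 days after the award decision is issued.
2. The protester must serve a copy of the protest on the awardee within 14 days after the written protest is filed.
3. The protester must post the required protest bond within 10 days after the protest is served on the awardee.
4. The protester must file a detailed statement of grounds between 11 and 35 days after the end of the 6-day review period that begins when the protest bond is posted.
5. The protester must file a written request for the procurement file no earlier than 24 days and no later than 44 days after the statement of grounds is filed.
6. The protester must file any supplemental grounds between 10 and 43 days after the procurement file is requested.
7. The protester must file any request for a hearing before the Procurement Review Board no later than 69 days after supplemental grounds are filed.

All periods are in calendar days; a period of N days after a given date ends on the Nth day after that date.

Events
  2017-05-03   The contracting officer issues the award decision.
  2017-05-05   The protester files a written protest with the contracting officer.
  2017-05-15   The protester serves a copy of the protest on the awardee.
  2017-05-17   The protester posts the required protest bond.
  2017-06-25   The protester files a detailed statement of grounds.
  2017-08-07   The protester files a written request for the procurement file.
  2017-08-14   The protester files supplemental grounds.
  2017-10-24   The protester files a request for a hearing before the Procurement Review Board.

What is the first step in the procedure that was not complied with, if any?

Step 6

(1) due by 2017-05-03 + 20 days = 2017-05-23; 2017-05-05 is within that limit.
(2) due by 2017-05-05 + 14 days = 2017-05-19; done 2017-05-15 — timely.
(3) due by 2017-05-15 + 10 days = 2017-05-25; completed 2017-05-17, before the deadline.
(4) the permitted window runs from 2017-05-23 + 11 = 2017-06-03 to 2017-05-23 + 35 = 2017-06-27; done 2017-06-25 — within the window.
(5) the permitted window runs from 2017-06-25 + 24 = 2017-07-19 to 2017-06-25 + 44 = 2017-08-08; 2017-08-07 falls inside that range.
(6) the permitted window runs from 2017-08-07 + 10 = 2017-08-17 to 2017-08-07 + 43 = 2017-09-19; 2017-08-14 is 3 days too early.
The analysis stops there.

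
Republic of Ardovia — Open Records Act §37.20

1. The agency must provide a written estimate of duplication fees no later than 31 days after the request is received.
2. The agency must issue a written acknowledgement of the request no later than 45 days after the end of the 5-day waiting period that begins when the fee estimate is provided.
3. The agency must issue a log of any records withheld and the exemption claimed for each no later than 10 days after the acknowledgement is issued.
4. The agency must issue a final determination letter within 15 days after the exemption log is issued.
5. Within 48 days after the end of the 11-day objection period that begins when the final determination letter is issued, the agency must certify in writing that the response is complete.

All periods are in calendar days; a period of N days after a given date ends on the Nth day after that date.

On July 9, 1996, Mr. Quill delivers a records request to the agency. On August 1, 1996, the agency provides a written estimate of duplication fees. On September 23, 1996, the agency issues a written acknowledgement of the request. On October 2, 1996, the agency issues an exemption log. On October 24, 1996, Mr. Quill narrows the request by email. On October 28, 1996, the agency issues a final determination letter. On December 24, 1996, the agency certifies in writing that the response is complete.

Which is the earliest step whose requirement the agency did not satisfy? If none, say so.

Step 2

Step 1: 31 days after July 9, 1996 (when the request is received) is August 9, 1996; August 1, 1996 is within that limit.
Step 2: 45 days after August 6, 1996 (end of the 5-day waiting period, which began when the fee estimate is provided on August 1, 1996) is September 20, 1996; not done until September 23, 1996, 3 days after the deadline.
That is the first point of non-compliance.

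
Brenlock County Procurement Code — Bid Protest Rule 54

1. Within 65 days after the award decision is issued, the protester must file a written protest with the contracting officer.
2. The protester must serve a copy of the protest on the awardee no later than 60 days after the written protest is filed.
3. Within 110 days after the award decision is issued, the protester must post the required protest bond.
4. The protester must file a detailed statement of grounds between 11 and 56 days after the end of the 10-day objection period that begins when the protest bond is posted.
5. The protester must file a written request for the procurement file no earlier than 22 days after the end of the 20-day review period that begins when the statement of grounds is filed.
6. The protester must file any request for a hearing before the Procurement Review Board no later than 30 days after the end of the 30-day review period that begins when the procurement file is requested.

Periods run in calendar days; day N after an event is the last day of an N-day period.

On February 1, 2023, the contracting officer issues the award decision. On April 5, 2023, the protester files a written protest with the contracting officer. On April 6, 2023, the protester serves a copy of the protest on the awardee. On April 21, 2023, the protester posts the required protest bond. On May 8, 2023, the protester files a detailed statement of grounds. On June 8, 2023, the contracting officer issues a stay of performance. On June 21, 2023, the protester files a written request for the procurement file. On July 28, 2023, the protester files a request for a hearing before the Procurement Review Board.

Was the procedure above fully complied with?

Step 1: 65 days after February 1, 2023 (when the award decision is issued) is April 7, 2023; completed April 5, 2023, before the deadline.
Step 2: 60 days after April 5, 2023 (when the written protest is filed) is June 4, 2023; done April 6, 2023 — timely.
Step 3: 110 days after February 1, 2023 (when the award decision is issued) is May 22, 2023; April 21, 2023 is within that limit.
Step 4: the window is 11–56 days after May 1, 2023 (end of the 10-day objection period, which began when the protest bond is posted on April 21, 2023), so May 12, 2023 through June 26, 2023; done May 8, 2023 — 4 days before the window opened.

No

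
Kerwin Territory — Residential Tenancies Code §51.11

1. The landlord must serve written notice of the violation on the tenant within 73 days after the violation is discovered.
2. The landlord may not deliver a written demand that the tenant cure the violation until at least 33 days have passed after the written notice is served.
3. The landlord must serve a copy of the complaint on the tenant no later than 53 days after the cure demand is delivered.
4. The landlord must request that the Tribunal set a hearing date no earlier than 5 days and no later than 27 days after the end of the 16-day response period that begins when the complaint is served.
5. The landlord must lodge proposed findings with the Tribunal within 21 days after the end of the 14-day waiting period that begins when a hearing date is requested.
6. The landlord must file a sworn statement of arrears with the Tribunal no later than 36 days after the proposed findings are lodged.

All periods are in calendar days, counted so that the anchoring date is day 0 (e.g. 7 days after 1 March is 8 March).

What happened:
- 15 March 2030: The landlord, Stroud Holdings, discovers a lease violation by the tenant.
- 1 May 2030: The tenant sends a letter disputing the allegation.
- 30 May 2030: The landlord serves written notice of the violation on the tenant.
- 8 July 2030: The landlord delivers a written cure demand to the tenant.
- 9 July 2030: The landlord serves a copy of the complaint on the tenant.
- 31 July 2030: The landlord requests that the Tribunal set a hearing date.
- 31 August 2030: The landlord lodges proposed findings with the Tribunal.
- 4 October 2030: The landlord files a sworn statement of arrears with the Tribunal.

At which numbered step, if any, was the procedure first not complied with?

Step 1

Step 1: 73 days after 15 March 2030 (when the violation is discovered) is 27 May 2030; not done until 30 May 2030, 3 days after the deadline.
The procedure was therefore not followed at step 1.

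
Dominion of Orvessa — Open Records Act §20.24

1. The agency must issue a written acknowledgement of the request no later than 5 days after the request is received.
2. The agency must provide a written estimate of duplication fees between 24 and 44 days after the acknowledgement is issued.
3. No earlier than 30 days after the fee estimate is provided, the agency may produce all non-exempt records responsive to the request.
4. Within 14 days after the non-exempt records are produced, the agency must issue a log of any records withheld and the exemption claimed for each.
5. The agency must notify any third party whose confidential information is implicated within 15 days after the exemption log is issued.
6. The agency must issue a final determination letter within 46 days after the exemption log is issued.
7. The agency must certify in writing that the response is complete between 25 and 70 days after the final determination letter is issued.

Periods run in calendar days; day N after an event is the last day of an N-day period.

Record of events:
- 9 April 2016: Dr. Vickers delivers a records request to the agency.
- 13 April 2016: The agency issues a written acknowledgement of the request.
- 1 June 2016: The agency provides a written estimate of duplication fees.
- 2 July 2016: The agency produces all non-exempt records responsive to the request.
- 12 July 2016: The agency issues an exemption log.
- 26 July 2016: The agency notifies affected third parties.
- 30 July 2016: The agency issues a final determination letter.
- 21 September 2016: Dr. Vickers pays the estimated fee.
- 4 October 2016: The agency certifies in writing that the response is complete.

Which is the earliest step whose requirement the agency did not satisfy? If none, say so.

Step 1: 5 days after 9 April 2016 (when the request is received) is 14 April 2016; done 13 April 2016 — timely.
Step 2: the window is 24–44 days after 13 April 2016 (when the acknowledgement is issued), so 7 May 2016 through 27 May 2016; done 1 June 2016 — 5 days after the window closed.
No need to go further; step 2 was not satisfied.

Step 2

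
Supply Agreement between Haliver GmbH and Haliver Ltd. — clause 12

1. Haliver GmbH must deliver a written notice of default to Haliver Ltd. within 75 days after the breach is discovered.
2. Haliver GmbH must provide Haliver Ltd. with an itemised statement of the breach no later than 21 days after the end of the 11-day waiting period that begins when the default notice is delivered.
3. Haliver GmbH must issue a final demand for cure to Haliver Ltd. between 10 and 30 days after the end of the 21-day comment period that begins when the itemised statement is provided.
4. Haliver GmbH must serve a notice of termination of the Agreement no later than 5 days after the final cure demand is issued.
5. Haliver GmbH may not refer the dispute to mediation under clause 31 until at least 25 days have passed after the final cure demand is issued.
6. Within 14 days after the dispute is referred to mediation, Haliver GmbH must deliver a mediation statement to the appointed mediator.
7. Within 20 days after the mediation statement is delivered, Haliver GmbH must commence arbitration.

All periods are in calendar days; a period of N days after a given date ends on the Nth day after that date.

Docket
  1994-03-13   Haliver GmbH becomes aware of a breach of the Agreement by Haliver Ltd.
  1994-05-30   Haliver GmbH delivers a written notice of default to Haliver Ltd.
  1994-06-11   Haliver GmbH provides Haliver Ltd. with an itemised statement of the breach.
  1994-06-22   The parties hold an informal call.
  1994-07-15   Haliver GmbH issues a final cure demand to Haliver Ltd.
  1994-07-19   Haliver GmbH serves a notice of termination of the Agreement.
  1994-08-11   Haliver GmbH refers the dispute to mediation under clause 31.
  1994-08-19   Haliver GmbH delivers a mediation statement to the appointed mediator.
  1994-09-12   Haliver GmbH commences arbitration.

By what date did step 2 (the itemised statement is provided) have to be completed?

The default notice is delivered on 1994-05-30; the 11-day waiting period therefore ends 1994-06-10, and step 2 runs from that date. 21 days after 1994-06-10 is 1994-07-01.

1994-07-01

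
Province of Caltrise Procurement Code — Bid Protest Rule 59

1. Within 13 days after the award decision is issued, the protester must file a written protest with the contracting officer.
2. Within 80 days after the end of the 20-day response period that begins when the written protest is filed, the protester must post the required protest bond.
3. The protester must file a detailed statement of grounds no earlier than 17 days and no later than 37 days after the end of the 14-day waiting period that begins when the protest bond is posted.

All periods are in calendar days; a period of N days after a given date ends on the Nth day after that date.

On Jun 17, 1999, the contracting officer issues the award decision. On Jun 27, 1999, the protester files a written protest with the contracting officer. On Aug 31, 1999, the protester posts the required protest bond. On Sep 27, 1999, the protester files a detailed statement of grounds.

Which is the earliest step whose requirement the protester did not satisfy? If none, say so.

Step 3

Step 1 — counting 13 days from Jun 17, 1999 (when the award decision is issued) gives a deadline of Jun 30, 1999; completed Jun 27, 1999, before the deadline.
Step 2 — counting 80 days from Jul 17, 1999 (end of the 20-day response period, which began when the written protest is filed on Jun 27, 1999) gives a deadline of Oct 5, 1999; done Aug 31, 1999 — timely.
Step 3 — 17 and 37 days from Sep 14, 1999 (end of the 14-day waiting period, which began when the protest bond is posted on Aug 31, 1999) are Oct 1, 1999 and Oct 21, 1999 respectively; done Sep 27, 1999 — 4 days before the window opened.
Later steps need not be reached.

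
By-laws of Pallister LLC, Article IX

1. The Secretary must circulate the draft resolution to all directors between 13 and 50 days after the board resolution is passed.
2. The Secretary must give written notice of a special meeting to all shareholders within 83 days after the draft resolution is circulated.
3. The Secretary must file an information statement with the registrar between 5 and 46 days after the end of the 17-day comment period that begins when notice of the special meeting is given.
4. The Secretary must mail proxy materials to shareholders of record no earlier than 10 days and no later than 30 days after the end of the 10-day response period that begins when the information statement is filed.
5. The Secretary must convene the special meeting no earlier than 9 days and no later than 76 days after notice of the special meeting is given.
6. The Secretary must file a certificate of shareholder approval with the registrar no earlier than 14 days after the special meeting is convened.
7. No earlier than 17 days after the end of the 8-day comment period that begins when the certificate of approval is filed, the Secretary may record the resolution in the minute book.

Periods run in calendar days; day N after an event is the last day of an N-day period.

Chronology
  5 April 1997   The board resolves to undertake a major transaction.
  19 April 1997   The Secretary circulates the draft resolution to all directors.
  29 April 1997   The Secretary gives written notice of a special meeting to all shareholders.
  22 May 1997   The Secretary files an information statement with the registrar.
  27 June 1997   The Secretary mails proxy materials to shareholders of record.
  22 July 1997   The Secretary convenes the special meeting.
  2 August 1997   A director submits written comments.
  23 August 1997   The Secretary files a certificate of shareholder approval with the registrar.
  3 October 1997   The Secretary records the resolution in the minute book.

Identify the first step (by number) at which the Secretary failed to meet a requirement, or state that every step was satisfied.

Step 1: the window is 13–50 days after 5 April 1997 (when the board resolution is passed), so 18 April 1997 through 25 May 1997; done 19 April 1997 — within the window.
Step 2: 83 days after 19 April 1997 (when the draft resolution is circulated) is 11 July 1997; completed 29 April 1997, before the deadline.
Step 3: the window is 5–46 days after 16 May 1997 (end of the 17-day comment period, which began when notice of the special meeting is given on 29 April 1997), so 21 May 1997 through 1 July 1997; 22 May 1997 falls inside that range.
Step 4: the window is 10–30 days after 1 June 1997 (end of the 10-day response period, which began when the information statement is filed on 22 May 1997), so 11 June 1997 through 1 July 1997; 27 June 1997 falls inside that range.
Step 5: the window is 9–76 days after 29 April 1997 (when notice of the special meeting is given), so 8 May 1997 through 14 July 1997; done 22 July 1997 — 8 days after the window closed.
No need to go further; step 5 was not satisfied.

Step 5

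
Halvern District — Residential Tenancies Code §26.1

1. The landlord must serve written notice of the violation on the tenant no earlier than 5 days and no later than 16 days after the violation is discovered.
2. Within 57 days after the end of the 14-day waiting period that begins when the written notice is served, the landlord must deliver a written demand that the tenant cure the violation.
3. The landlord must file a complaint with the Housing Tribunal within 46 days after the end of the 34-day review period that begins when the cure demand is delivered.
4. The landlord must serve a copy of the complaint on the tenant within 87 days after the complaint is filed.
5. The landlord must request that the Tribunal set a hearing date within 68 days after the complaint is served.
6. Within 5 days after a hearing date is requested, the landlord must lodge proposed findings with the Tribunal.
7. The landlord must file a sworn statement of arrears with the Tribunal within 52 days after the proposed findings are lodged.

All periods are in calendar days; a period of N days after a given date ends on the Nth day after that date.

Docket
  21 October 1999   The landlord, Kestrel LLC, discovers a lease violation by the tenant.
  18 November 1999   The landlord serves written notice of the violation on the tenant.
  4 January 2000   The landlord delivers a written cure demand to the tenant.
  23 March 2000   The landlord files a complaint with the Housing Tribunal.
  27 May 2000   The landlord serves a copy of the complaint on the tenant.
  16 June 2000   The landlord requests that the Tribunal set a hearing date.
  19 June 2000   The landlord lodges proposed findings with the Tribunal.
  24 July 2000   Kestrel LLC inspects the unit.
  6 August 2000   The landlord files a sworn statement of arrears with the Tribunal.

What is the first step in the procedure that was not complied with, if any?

Step 1

Step 1: the window is 5–16 days after 21 October 1999 (when the violation is discovered), so 26 October 1999 through 6 November 1999; done 18 November 1999 — 12 days after the window closed.
Later steps need not be reached.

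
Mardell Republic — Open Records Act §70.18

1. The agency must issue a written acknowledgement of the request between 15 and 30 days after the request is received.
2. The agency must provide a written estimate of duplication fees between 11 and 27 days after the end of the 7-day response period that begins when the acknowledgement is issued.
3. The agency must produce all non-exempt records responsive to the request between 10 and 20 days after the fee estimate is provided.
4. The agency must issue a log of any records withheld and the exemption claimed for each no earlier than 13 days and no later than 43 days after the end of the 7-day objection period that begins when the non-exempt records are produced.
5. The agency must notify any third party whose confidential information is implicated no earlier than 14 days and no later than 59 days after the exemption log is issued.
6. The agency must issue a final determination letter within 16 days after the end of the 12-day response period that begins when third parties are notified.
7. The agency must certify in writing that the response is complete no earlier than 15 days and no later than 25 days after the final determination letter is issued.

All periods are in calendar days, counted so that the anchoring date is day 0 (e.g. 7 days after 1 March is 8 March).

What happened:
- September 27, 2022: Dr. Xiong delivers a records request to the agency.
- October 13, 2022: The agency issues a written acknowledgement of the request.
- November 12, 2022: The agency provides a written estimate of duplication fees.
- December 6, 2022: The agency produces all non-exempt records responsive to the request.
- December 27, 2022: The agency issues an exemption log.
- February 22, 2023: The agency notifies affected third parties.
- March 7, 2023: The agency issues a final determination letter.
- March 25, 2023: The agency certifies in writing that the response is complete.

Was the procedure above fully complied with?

Step 1: the window is 15–30 days after September 27, 2022 (when the request is received), so October 12, 2022 through October 27, 2022; October 13, 2022 falls inside that range.
Step 2: the window is 11–27 days after October 20, 2022 (end of the 7-day response period, which began when the acknowledgement is issued on October 13, 2022), so October 31, 2022 through November 16, 2022; November 12, 2022 falls inside that range.
Step 3: the window is 10–20 days after November 12, 2022 (when the fee estimate is provided), so November 22, 2022 through December 2, 2022; December 6, 2022 is 4 days past the end of the window.

No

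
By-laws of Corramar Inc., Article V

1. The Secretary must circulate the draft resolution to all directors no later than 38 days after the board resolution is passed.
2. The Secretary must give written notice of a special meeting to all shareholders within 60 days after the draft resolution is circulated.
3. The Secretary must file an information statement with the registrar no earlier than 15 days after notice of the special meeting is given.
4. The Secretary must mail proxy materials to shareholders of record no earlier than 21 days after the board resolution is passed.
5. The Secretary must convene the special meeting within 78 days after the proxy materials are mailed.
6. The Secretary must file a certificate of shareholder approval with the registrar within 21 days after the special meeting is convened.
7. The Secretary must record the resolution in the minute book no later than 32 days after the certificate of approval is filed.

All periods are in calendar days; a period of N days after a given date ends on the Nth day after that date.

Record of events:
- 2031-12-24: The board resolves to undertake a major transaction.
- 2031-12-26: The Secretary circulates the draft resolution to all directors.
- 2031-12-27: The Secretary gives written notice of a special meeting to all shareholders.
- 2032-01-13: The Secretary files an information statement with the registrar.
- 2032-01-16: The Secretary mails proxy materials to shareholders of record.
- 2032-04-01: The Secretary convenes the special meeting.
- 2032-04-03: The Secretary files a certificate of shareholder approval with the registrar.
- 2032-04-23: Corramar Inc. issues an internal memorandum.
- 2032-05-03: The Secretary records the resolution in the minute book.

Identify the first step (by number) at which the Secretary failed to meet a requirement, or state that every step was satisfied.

(1) due by 2031-12-24 + 38 days = 2032-01-31; 2031-12-26 is within that limit.
(2) due by 2031-12-26 + 60 days = 2032-02-24; completed 2031-12-27, before the deadline.
(3) permitted from 2031-12-27 + 15 days = 2032-01-11 onward; done 2032-01-13, after the minimum wait.
(4) permitted from 2031-12-24 + 21 days = 2032-01-14 onward; 2032-01-16 is on or after that date.
(5) due by 2032-01-16 + 78 days = 2032-04-03; done 2032-04-01 — timely.
(6) due by 2032-04-01 + 21 days = 2032-04-22; completed 2032-04-03, before the deadline.
(7) due by 2032-04-03 + 32 days = 2032-05-05; 2032-05-03 is within that limit.

None — every step was satisfied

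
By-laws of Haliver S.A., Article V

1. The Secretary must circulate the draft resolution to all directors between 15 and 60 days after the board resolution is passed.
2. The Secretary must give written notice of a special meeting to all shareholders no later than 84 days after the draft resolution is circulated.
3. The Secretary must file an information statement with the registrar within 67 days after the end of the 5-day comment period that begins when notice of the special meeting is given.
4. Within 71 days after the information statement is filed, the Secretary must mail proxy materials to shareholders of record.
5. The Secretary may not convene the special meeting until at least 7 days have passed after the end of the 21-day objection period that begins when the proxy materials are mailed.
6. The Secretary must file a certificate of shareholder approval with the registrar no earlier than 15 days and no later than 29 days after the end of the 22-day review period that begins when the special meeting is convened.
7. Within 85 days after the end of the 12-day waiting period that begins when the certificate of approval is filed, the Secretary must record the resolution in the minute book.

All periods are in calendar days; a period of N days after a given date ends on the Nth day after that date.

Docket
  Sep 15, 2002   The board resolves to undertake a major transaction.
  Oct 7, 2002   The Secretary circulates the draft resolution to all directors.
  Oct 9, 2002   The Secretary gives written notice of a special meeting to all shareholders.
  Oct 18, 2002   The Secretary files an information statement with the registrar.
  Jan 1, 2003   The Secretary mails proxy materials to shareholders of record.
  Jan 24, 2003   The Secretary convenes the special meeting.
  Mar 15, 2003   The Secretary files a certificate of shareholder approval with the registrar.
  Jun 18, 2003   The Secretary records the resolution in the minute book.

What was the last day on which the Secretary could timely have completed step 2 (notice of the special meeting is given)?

Step 2 runs from Oct 7, 2002, when the draft resolution is circulated. 84 days after Oct 7, 2002 is Dec 30, 2002.

Dec 30, 2002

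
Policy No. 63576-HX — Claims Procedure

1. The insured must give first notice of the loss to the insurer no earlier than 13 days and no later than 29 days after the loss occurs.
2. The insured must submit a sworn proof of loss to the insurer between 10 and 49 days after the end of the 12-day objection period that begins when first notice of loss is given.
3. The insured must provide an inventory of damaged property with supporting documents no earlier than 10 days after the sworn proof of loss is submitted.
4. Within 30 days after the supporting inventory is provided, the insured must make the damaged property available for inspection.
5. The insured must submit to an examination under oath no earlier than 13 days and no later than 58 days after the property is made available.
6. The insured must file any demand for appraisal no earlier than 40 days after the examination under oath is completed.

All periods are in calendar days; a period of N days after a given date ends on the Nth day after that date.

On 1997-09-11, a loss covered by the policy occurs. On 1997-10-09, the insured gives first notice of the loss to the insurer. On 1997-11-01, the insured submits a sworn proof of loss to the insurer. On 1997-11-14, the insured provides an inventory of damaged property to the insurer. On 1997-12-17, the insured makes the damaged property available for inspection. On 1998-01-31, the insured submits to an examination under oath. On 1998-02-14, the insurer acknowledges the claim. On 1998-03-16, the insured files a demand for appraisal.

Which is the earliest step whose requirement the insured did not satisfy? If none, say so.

Step 4

Step 1 — 13 and 29 days from 1997-09-11 (when the loss occurs) are 1997-09-24 and 1997-10-10 respectively; done 1997-10-09 — within the window.
Step 2 — 10 and 49 days from 1997-10-21 (end of the 12-day objection period, which began when first notice of loss is given on 1997-10-09) are 1997-10-31 and 1997-12-09 respectively; done 1997-11-01 — within the window.
Step 3 — must wait 10 days from 1997-11-01 (when the sworn proof of loss is submitted), so not before 1997-11-11; 1997-11-14 is on or after that date.
Step 4 — counting 30 days from 1997-11-14 (when the supporting inventory is provided) gives a deadline of 1997-12-14; 1997-12-17 misses that deadline by 3 days.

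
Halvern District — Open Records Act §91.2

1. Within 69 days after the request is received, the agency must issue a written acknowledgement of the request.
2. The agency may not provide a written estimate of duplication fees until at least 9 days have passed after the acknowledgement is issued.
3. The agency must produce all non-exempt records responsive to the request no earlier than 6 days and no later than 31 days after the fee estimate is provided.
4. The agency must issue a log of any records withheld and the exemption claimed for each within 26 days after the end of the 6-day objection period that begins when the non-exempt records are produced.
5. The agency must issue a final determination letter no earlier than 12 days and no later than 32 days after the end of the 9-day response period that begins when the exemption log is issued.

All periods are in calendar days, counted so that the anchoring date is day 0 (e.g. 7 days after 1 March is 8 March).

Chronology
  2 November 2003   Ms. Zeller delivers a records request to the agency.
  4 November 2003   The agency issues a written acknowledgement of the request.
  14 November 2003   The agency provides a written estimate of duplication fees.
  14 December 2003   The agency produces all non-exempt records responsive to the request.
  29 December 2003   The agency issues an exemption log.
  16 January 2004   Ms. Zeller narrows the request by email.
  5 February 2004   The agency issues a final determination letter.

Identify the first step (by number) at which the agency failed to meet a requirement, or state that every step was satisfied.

Step 1: 69 days after 2 November 2003 (when the request is received) is 10 January 2004; 4 November 2003 is within that limit.
Step 2: the earliest permitted date is 9 days after 4 November 2003 (when the acknowledgement is issued), i.e. 13 November 2003; done 14 November 2003 — permitted.
Step 3: the window is 6–31 days after 14 November 2003 (when the fee estimate is provided), so 20 November 2003 through 15 December 2003; done 14 December 2003, which is between those dates.
Step 4: 26 days after 20 December 2003 (end of the 6-day objection period, which began when the non-exempt records are produced on 14 December 2003) is 15 January 2004; completed 29 December 2003, before the deadline.
Step 5: the window is 12–32 days after 7 January 2004 (end of the 9-day response period, which began when the exemption log is issued on 29 December 2003), so 19 January 2004 through 8 February 2004; 5 February 2004 falls inside that range.

None — every step was satisfied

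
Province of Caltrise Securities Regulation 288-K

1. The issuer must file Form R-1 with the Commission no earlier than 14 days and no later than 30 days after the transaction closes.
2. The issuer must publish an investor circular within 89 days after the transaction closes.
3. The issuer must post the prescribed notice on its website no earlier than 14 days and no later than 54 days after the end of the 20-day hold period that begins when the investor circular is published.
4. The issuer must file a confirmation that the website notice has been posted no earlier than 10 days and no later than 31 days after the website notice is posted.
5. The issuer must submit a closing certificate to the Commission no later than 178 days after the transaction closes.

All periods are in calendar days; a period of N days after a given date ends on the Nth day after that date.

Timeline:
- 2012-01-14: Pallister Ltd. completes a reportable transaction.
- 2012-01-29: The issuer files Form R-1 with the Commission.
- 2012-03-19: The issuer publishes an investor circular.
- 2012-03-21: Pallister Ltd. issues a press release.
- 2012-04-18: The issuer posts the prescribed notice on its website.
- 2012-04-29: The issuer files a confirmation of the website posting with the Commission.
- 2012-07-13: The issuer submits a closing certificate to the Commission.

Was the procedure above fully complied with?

No

Step 1 — 14 and 30 days from 2012-01-14 (when the transaction closes) are 2012-01-28 and 2012-02-13 respectively; done 2012-01-29, which is between those dates.
Step 2 — counting 89 days from 2012-01-14 (when the transaction closes) gives a deadline of 2012-04-12; completed 2012-03-19, before the deadline.
Step 3 — 14 and 54 days from 2012-04-08 (end of the 20-day hold period, which began when the investor circular is published on 2012-03-19) are 2012-04-22 and 2012-06-01 respectively; done 2012-04-18 — 4 days before the window opened.
Later steps need not be reached.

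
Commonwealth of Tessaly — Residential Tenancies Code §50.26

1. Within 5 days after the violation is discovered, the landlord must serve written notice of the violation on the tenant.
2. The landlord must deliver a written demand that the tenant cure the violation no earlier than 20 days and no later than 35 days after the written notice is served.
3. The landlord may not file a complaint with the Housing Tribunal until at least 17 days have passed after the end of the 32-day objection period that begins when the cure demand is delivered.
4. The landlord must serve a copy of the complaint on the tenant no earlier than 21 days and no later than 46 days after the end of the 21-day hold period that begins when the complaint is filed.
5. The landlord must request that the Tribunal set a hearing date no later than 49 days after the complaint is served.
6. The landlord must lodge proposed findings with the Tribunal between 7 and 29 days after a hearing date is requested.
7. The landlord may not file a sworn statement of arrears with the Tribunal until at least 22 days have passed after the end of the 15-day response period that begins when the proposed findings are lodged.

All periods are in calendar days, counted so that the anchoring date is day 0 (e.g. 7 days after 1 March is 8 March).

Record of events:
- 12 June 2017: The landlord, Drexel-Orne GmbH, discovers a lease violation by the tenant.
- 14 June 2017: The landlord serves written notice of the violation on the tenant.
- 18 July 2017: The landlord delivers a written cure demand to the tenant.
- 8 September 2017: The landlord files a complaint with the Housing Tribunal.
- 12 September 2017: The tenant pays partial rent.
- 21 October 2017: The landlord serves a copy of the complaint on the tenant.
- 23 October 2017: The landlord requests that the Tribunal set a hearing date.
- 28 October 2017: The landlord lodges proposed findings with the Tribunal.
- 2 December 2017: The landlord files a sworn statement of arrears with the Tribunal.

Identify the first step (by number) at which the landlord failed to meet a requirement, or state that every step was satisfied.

(1) due by 12 June 2017 + 5 days = 17 June 2017; done 14 June 2017 — timely.
(2) the permitted window runs from 14 June 2017 + 20 = 4 July 2017 to 14 June 2017 + 35 = 19 July 2017; 18 July 2017 falls inside that range.
(3) permitted from 19 August 2017 + 17 days = 5 September 2017 onward; 8 September 2017 is on or after that date.
(4) the permitted window runs from 29 September 2017 + 21 = 20 October 2017 to 29 September 2017 + 46 = 14 November 2017; done 21 October 2017 — within the window.
(5) due by 21 October 2017 + 49 days = 9 December 2017; completed 23 October 2017, before the deadline.
(6) the permitted window runs from 23 October 2017 + 7 = 30 October 2017 to 23 October 2017 + 29 = 21 November 2017; 28 October 2017 is 2 days too early.

Step 6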